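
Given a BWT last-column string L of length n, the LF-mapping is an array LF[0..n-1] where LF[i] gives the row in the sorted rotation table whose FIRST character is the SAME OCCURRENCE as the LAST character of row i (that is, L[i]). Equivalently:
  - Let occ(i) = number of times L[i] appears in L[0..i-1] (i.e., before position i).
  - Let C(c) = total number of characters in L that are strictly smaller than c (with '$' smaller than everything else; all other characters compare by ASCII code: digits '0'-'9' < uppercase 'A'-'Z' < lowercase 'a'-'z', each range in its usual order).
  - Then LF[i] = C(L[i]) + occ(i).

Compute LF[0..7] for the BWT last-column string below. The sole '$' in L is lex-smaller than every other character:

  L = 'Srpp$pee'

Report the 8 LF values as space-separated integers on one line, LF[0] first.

Char counts: '$':1, 'S':1, 'e':2, 'p':3, 'r':1
C (first-col start): C('$')=0, C('S')=1, C('e')=2, C('p')=4, C('r')=7
L[0]='S': occ=0, LF[0]=C('S')+0=1+0=1
L[1]='r': occ=0, LF[1]=C('r')+0=7+0=7
L[2]='p': occ=0, LF[2]=C('p')+0=4+0=4
L[3]='p': occ=1, LF[3]=C('p')+1=4+1=5
L[4]='$': occ=0, LF[4]=C('$')+0=0+0=0
L[5]='p': occ=2, LF[5]=C('p')+2=4+2=6
L[6]='e': occ=0, LF[6]=C('e')+0=2+0=2
L[7]='e': occ=1, LF[7]=C('e')+1=2+1=3

Answer: 1 7 4 5 0 6 2 3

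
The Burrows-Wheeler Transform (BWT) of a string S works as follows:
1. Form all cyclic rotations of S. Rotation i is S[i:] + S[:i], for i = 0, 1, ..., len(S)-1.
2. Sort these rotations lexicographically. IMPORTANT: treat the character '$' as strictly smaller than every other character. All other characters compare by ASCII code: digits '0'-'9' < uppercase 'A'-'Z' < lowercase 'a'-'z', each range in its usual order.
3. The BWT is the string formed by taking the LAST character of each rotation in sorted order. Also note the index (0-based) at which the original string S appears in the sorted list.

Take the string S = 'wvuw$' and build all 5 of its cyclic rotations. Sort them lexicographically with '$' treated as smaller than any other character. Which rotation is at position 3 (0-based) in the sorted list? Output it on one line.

All 5 rotations (rotation i = S[i:]+S[:i]):
  rot[0] = wvuw$
  rot[1] = vuw$w
  rot[2] = uw$wv
  rot[3] = w$wvu
  rot[4] = $wvuw
Sorted (with $ < everything):
  sorted[0] = $wvuw
  sorted[1] = uw$wv
  sorted[2] = vuw$w
  sorted[3] = w$wvu
  sorted[4] = wvuw$
sorted[3] = w$wvu

Answer: w$wvu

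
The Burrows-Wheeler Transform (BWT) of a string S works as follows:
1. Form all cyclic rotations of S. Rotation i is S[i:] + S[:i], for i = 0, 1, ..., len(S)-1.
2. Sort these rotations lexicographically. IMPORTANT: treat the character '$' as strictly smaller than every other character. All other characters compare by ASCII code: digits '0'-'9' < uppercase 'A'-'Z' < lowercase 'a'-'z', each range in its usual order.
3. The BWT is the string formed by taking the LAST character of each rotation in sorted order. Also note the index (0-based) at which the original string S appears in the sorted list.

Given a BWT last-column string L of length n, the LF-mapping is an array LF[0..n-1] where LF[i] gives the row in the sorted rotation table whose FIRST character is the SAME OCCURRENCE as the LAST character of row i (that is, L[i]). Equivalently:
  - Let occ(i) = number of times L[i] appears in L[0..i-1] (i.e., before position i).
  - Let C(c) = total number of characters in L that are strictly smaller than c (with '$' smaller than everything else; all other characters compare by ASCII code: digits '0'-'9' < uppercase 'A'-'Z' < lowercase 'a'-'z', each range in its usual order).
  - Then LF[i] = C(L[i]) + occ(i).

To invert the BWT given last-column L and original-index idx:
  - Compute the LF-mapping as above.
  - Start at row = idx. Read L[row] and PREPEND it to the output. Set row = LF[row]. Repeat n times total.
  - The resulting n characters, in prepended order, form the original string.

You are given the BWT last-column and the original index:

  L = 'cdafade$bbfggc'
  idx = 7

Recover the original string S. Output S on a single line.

LF mapping: 5 7 1 10 2 8 9 0 3 4 11 12 13 6
Walk LF starting at row 7, prepending L[row]:
  step 1: row=7, L[7]='$', prepend. Next row=LF[7]=0
  step 2: row=0, L[0]='c', prepend. Next row=LF[0]=5
  step 3: row=5, L[5]='d', prepend. Next row=LF[5]=8
  step 4: row=8, L[8]='b', prepend. Next row=LF[8]=3
  step 5: row=3, L[3]='f', prepend. Next row=LF[3]=10
  step 6: row=10, L[10]='f', prepend. Next row=LF[10]=11
  step 7: row=11, L[11]='g', prepend. Next row=LF[11]=12
  step 8: row=12, L[12]='g', prepend. Next row=LF[12]=13
  step 9: row=13, L[13]='c', prepend. Next row=LF[13]=6
  step 10: row=6, L[6]='e', prepend. Next row=LF[6]=9
  step 11: row=9, L[9]='b', prepend. Next row=LF[9]=4
  step 12: row=4, L[4]='a', prepend. Next row=LF[4]=2
  step 13: row=2, L[2]='a', prepend. Next row=LF[2]=1
  step 14: row=1, L[1]='d', prepend. Next row=LF[1]=7
Reversed output: daabecggffbdc$

Answer: daabecggffbdc$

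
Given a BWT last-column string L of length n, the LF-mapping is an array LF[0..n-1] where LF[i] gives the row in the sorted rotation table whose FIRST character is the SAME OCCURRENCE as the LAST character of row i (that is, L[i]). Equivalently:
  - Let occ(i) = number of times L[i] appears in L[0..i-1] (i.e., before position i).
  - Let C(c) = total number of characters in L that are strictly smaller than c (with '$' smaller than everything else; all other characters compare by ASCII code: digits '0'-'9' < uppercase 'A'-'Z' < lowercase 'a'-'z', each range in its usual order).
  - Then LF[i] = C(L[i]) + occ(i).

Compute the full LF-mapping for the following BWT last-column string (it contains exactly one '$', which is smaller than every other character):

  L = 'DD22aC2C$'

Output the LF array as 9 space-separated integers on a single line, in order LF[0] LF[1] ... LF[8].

Answer: 6 7 1 2 8 4 3 5 0

Derivation:
Char counts: '$':1, '2':3, 'C':2, 'D':2, 'a':1
C (first-col start): C('$')=0, C('2')=1, C('C')=4, C('D')=6, C('a')=8
L[0]='D': occ=0, LF[0]=C('D')+0=6+0=6
L[1]='D': occ=1, LF[1]=C('D')+1=6+1=7
L[2]='2': occ=0, LF[2]=C('2')+0=1+0=1
L[3]='2': occ=1, LF[3]=C('2')+1=1+1=2
L[4]='a': occ=0, LF[4]=C('a')+0=8+0=8
L[5]='C': occ=0, LF[5]=C('C')+0=4+0=4
L[6]='2': occ=2, LF[6]=C('2')+2=1+2=3
L[7]='C': occ=1, LF[7]=C('C')+1=4+1=5
L[8]='$': occ=0, LF[8]=C('$')+0=0+0=0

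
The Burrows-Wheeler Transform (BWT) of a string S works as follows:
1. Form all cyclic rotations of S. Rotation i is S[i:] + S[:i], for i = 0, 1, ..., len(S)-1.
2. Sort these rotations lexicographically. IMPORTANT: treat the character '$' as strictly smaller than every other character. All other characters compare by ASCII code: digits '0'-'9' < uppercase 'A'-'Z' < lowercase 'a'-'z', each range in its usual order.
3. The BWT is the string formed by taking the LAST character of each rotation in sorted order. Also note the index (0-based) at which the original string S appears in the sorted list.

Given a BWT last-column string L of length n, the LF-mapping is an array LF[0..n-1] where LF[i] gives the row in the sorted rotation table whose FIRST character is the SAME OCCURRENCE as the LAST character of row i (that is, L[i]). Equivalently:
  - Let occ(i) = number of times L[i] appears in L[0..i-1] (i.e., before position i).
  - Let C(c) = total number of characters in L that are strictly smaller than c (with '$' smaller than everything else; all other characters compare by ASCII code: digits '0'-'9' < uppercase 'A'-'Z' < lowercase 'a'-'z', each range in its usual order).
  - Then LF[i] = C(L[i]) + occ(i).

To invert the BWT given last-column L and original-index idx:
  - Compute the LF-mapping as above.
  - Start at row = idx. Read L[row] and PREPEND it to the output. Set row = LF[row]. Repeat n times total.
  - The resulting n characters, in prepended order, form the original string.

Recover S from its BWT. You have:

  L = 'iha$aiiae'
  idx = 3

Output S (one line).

LF mapping: 6 5 1 0 2 7 8 3 4
Walk LF starting at row 3, prepending L[row]:
  step 1: row=3, L[3]='$', prepend. Next row=LF[3]=0
  step 2: row=0, L[0]='i', prepend. Next row=LF[0]=6
  step 3: row=6, L[6]='i', prepend. Next row=LF[6]=8
  step 4: row=8, L[8]='e', prepend. Next row=LF[8]=4
  step 5: row=4, L[4]='a', prepend. Next row=LF[4]=2
  step 6: row=2, L[2]='a', prepend. Next row=LF[2]=1
  step 7: row=1, L[1]='h', prepend. Next row=LF[1]=5
  step 8: row=5, L[5]='i', prepend. Next row=LF[5]=7
  step 9: row=7, L[7]='a', prepend. Next row=LF[7]=3
Reversed output: aihaaeii$

Answer: aihaaeii$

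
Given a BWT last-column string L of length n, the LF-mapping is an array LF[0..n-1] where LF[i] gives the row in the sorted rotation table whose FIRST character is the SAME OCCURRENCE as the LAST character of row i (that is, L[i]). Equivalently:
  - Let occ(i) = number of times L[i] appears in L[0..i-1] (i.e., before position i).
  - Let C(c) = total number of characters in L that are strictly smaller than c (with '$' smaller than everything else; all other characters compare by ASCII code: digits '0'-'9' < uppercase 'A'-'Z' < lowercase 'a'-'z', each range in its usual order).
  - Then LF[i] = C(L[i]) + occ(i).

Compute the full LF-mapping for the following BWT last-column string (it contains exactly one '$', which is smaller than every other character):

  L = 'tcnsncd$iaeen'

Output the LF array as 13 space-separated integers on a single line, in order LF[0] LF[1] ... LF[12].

Char counts: '$':1, 'a':1, 'c':2, 'd':1, 'e':2, 'i':1, 'n':3, 's':1, 't':1
C (first-col start): C('$')=0, C('a')=1, C('c')=2, C('d')=4, C('e')=5, C('i')=7, C('n')=8, C('s')=11, C('t')=12
L[0]='t': occ=0, LF[0]=C('t')+0=12+0=12
L[1]='c': occ=0, LF[1]=C('c')+0=2+0=2
L[2]='n': occ=0, LF[2]=C('n')+0=8+0=8
L[3]='s': occ=0, LF[3]=C('s')+0=11+0=11
L[4]='n': occ=1, LF[4]=C('n')+1=8+1=9
L[5]='c': occ=1, LF[5]=C('c')+1=2+1=3
L[6]='d': occ=0, LF[6]=C('d')+0=4+0=4
L[7]='$': occ=0, LF[7]=C('$')+0=0+0=0
L[8]='i': occ=0, LF[8]=C('i')+0=7+0=7
L[9]='a': occ=0, LF[9]=C('a')+0=1+0=1
L[10]='e': occ=0, LF[10]=C('e')+0=5+0=5
L[11]='e': occ=1, LF[11]=C('e')+1=5+1=6
L[12]='n': occ=2, LF[12]=C('n')+2=8+2=10

Answer: 12 2 8 11 9 3 4 0 7 1 5 6 10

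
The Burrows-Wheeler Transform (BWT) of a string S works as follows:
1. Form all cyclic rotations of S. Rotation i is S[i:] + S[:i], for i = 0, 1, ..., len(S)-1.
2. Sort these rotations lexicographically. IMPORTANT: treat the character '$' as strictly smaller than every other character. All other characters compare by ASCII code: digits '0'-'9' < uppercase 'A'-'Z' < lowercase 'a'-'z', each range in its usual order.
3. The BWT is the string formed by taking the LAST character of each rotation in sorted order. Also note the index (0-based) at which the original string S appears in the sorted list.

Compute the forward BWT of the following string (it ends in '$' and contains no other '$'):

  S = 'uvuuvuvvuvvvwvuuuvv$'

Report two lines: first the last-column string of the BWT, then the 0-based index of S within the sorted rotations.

Answer: vvvu$uuvvvwuuvuuuvvv
4

Derivation:
All 20 rotations (rotation i = S[i:]+S[:i]):
  rot[0] = uvuuvuvvuvvvwvuuuvv$
  rot[1] = vuuvuvvuvvvwvuuuvv$u
  rot[2] = uuvuvvuvvvwvuuuvv$uv
  rot[3] = uvuvvuvvvwvuuuvv$uvu
  rot[4] = vuvvuvvvwvuuuvv$uvuu
  rot[5] = uvvuvvvwvuuuvv$uvuuv
  rot[6] = vvuvvvwvuuuvv$uvuuvu
  rot[7] = vuvvvwvuuuvv$uvuuvuv
  rot[8] = uvvvwvuuuvv$uvuuvuvv
  rot[9] = vvvwvuuuvv$uvuuvuvvu
  rot[10] = vvwvuuuvv$uvuuvuvvuv
  rot[11] = vwvuuuvv$uvuuvuvvuvv
  rot[12] = wvuuuvv$uvuuvuvvuvvv
  rot[13] = vuuuvv$uvuuvuvvuvvvw
  rot[14] = uuuvv$uvuuvuvvuvvvwv
  rot[15] = uuvv$uvuuvuvvuvvvwvu
  rot[16] = uvv$uvuuvuvvuvvvwvuu
  rot[17] = vv$uvuuvuvvuvvvwvuuu
  rot[18] = v$uvuuvuvvuvvvwvuuuv
  rot[19] = $uvuuvuvvuvvvwvuuuvv
Sorted (with $ < everything):
  sorted[0] = $uvuuvuvvuvvvwvuuuvv  (last char: 'v')
  sorted[1] = uuuvv$uvuuvuvvuvvvwv  (last char: 'v')
  sorted[2] = uuvuvvuvvvwvuuuvv$uv  (last char: 'v')
  sorted[3] = uuvv$uvuuvuvvuvvvwvu  (last char: 'u')
  sorted[4] = uvuuvuvvuvvvwvuuuvv$  (last char: '$')
  sorted[5] = uvuvvuvvvwvuuuvv$uvu  (last char: 'u')
  sorted[6] = uvv$uvuuvuvvuvvvwvuu  (last char: 'u')
  sorted[7] = uvvuvvvwvuuuvv$uvuuv  (last char: 'v')
  sorted[8] = uvvvwvuuuvv$uvuuvuvv  (last char: 'v')
  sorted[9] = v$uvuuvuvvuvvvwvuuuv  (last char: 'v')
  sorted[10] = vuuuvv$uvuuvuvvuvvvw  (last char: 'w')
  sorted[11] = vuuvuvvuvvvwvuuuvv$u  (last char: 'u')
  sorted[12] = vuvvuvvvwvuuuvv$uvuu  (last char: 'u')
  sorted[13] = vuvvvwvuuuvv$uvuuvuv  (last char: 'v')
  sorted[14] = vv$uvuuvuvvuvvvwvuuu  (last char: 'u')
  sorted[15] = vvuvvvwvuuuvv$uvuuvu  (last char: 'u')
  sorted[16] = vvvwvuuuvv$uvuuvuvvu  (last char: 'u')
  sorted[17] = vvwvuuuvv$uvuuvuvvuv  (last char: 'v')
  sorted[18] = vwvuuuvv$uvuuvuvvuvv  (last char: 'v')
  sorted[19] = wvuuuvv$uvuuvuvvuvvv  (last char: 'v')
Last column: vvvu$uuvvvwuuvuuuvvv
Original string S is at sorted index 4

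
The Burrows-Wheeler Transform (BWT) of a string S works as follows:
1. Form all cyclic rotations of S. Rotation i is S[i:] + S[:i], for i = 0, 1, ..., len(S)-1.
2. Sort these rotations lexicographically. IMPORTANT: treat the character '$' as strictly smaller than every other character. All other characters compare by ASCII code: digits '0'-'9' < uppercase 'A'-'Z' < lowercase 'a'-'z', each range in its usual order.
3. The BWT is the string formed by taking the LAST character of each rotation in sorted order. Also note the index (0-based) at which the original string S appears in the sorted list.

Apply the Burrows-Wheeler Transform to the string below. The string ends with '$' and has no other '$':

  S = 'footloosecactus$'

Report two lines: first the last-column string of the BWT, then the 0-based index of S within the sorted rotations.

Answer: sceas$tlfoouooct
5

Derivation:
All 16 rotations (rotation i = S[i:]+S[:i]):
  rot[0] = footloosecactus$
  rot[1] = ootloosecactus$f
  rot[2] = otloosecactus$fo
  rot[3] = tloosecactus$foo
  rot[4] = loosecactus$foot
  rot[5] = oosecactus$footl
  rot[6] = osecactus$footlo
  rot[7] = secactus$footloo
  rot[8] = ecactus$footloos
  rot[9] = cactus$footloose
  rot[10] = actus$footloosec
  rot[11] = ctus$footlooseca
  rot[12] = tus$footloosecac
  rot[13] = us$footloosecact
  rot[14] = s$footloosecactu
  rot[15] = $footloosecactus
Sorted (with $ < everything):
  sorted[0] = $footloosecactus  (last char: 's')
  sorted[1] = actus$footloosec  (last char: 'c')
  sorted[2] = cactus$footloose  (last char: 'e')
  sorted[3] = ctus$footlooseca  (last char: 'a')
  sorted[4] = ecactus$footloos  (last char: 's')
  sorted[5] = footloosecactus$  (last char: '$')
  sorted[6] = loosecactus$foot  (last char: 't')
  sorted[7] = oosecactus$footl  (last char: 'l')
  sorted[8] = ootloosecactus$f  (last char: 'f')
  sorted[9] = osecactus$footlo  (last char: 'o')
  sorted[10] = otloosecactus$fo  (last char: 'o')
  sorted[11] = s$footloosecactu  (last char: 'u')
  sorted[12] = secactus$footloo  (last char: 'o')
  sorted[13] = tloosecactus$foo  (last char: 'o')
  sorted[14] = tus$footloosecac  (last char: 'c')
  sorted[15] = us$footloosecact  (last char: 't')
Last column: sceas$tlfoouooct
Original string S is at sorted index 5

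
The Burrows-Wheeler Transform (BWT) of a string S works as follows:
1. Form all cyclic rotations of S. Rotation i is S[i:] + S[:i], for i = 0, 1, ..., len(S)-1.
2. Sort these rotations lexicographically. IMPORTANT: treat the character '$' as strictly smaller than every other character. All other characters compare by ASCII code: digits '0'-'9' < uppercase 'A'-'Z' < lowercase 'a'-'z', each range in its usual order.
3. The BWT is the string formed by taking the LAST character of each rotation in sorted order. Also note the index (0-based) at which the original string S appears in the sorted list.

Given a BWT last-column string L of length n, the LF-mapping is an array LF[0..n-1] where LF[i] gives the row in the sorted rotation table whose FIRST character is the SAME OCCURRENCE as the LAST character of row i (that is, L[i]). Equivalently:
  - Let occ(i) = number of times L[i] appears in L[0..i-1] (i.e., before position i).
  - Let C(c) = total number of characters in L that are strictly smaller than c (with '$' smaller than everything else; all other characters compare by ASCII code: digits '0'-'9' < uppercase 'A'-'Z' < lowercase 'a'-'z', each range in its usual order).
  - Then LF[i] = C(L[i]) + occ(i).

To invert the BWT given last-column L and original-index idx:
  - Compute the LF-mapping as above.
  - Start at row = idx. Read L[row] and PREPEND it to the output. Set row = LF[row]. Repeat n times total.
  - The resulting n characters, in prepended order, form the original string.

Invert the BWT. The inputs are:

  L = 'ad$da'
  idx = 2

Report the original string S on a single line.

LF mapping: 1 3 0 4 2
Walk LF starting at row 2, prepending L[row]:
  step 1: row=2, L[2]='$', prepend. Next row=LF[2]=0
  step 2: row=0, L[0]='a', prepend. Next row=LF[0]=1
  step 3: row=1, L[1]='d', prepend. Next row=LF[1]=3
  step 4: row=3, L[3]='d', prepend. Next row=LF[3]=4
  step 5: row=4, L[4]='a', prepend. Next row=LF[4]=2
Reversed output: adda$

Answer: adda$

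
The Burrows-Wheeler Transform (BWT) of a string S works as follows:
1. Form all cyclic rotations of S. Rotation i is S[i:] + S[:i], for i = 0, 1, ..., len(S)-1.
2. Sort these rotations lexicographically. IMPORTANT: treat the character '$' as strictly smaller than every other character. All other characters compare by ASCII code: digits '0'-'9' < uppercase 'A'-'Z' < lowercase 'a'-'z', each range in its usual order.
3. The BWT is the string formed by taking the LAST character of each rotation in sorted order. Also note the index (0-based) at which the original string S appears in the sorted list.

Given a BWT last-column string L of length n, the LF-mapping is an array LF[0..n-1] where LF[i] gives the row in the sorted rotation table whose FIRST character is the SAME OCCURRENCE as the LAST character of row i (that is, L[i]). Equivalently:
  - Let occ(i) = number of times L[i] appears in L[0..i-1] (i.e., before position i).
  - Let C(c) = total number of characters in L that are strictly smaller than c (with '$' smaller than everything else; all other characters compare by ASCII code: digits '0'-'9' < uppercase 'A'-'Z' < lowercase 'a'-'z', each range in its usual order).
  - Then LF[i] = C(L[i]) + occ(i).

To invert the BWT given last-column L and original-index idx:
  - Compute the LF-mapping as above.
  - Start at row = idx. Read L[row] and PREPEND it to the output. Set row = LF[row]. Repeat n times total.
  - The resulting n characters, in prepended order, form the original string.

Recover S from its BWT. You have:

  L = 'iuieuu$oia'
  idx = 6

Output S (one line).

Answer: ouauiuiei$

Derivation:
LF mapping: 3 7 4 2 8 9 0 6 5 1
Walk LF starting at row 6, prepending L[row]:
  step 1: row=6, L[6]='$', prepend. Next row=LF[6]=0
  step 2: row=0, L[0]='i', prepend. Next row=LF[0]=3
  step 3: row=3, L[3]='e', prepend. Next row=LF[3]=2
  step 4: row=2, L[2]='i', prepend. Next row=LF[2]=4
  step 5: row=4, L[4]='u', prepend. Next row=LF[4]=8
  step 6: row=8, L[8]='i', prepend. Next row=LF[8]=5
  step 7: row=5, L[5]='u', prepend. Next row=LF[5]=9
  step 8: row=9, L[9]='a', prepend. Next row=LF[9]=1
  step 9: row=1, L[1]='u', prepend. Next row=LF[1]=7
  step 10: row=7, L[7]='o', prepend. Next row=LF[7]=6
Reversed output: ouauiuiei$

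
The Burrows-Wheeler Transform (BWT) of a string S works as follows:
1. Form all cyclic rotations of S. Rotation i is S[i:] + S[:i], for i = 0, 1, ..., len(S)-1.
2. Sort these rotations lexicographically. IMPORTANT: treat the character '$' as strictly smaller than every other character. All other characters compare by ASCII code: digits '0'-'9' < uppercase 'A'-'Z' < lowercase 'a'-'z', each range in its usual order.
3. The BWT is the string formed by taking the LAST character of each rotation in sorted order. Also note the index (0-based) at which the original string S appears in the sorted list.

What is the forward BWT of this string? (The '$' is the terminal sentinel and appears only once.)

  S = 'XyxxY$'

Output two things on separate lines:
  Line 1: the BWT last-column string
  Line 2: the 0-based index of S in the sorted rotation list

All 6 rotations (rotation i = S[i:]+S[:i]):
  rot[0] = XyxxY$
  rot[1] = yxxY$X
  rot[2] = xxY$Xy
  rot[3] = xY$Xyx
  rot[4] = Y$Xyxx
  rot[5] = $XyxxY
Sorted (with $ < everything):
  sorted[0] = $XyxxY  (last char: 'Y')
  sorted[1] = XyxxY$  (last char: '$')
  sorted[2] = Y$Xyxx  (last char: 'x')
  sorted[3] = xY$Xyx  (last char: 'x')
  sorted[4] = xxY$Xy  (last char: 'y')
  sorted[5] = yxxY$X  (last char: 'X')
Last column: Y$xxyX
Original string S is at sorted index 1

Answer: Y$xxyX
1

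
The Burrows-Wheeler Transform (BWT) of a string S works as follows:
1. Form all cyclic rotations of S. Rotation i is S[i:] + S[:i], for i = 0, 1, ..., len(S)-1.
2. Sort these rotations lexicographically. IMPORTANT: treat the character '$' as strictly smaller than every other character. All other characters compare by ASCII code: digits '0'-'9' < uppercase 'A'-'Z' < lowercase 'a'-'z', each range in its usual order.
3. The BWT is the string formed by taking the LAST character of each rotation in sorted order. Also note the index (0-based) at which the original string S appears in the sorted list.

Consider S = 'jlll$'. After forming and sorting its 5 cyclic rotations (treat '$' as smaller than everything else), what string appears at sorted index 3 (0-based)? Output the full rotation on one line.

Answer: ll$jl

Derivation:
All 5 rotations (rotation i = S[i:]+S[:i]):
  rot[0] = jlll$
  rot[1] = lll$j
  rot[2] = ll$jl
  rot[3] = l$jll
  rot[4] = $jlll
Sorted (with $ < everything):
  sorted[0] = $jlll
  sorted[1] = jlll$
  sorted[2] = l$jll
  sorted[3] = ll$jl
  sorted[4] = lll$j
sorted[3] = ll$jl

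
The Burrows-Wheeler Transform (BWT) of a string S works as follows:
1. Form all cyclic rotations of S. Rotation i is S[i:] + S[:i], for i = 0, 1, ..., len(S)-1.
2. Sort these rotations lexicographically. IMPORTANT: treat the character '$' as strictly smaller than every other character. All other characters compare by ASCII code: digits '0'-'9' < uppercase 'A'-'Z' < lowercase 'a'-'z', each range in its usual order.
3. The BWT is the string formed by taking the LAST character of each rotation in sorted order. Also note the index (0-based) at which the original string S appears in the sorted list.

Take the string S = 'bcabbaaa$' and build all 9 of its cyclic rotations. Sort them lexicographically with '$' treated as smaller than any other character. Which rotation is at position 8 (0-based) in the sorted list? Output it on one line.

Answer: cabbaaa$b

Derivation:
All 9 rotations (rotation i = S[i:]+S[:i]):
  rot[0] = bcabbaaa$
  rot[1] = cabbaaa$b
  rot[2] = abbaaa$bc
  rot[3] = bbaaa$bca
  rot[4] = baaa$bcab
  rot[5] = aaa$bcabb
  rot[6] = aa$bcabba
  rot[7] = a$bcabbaa
  rot[8] = $bcabbaaa
Sorted (with $ < everything):
  sorted[0] = $bcabbaaa
  sorted[1] = a$bcabbaa
  sorted[2] = aa$bcabba
  sorted[3] = aaa$bcabb
  sorted[4] = abbaaa$bc
  sorted[5] = baaa$bcab
  sorted[6] = bbaaa$bca
  sorted[7] = bcabbaaa$
  sorted[8] = cabbaaa$b
sorted[8] = cabbaaa$b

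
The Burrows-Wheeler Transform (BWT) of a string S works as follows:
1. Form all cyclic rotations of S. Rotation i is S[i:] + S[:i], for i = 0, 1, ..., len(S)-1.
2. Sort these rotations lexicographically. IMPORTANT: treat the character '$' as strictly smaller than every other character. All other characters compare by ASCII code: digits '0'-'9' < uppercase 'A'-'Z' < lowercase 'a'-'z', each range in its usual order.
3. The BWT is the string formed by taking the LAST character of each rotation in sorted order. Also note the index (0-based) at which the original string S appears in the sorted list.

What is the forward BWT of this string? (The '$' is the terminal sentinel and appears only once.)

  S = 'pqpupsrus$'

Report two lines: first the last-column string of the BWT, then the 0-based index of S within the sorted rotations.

Answer: s$uqpsuppr
1

Derivation:
All 10 rotations (rotation i = S[i:]+S[:i]):
  rot[0] = pqpupsrus$
  rot[1] = qpupsrus$p
  rot[2] = pupsrus$pq
  rot[3] = upsrus$pqp
  rot[4] = psrus$pqpu
  rot[5] = srus$pqpup
  rot[6] = rus$pqpups
  rot[7] = us$pqpupsr
  rot[8] = s$pqpupsru
  rot[9] = $pqpupsrus
Sorted (with $ < everything):
  sorted[0] = $pqpupsrus  (last char: 's')
  sorted[1] = pqpupsrus$  (last char: '$')
  sorted[2] = psrus$pqpu  (last char: 'u')
  sorted[3] = pupsrus$pq  (last char: 'q')
  sorted[4] = qpupsrus$p  (last char: 'p')
  sorted[5] = rus$pqpups  (last char: 's')
  sorted[6] = s$pqpupsru  (last char: 'u')
  sorted[7] = srus$pqpup  (last char: 'p')
  sorted[8] = upsrus$pqp  (last char: 'p')
  sorted[9] = us$pqpupsr  (last char: 'r')
Last column: s$uqpsuppr
Original string S is at sorted index 1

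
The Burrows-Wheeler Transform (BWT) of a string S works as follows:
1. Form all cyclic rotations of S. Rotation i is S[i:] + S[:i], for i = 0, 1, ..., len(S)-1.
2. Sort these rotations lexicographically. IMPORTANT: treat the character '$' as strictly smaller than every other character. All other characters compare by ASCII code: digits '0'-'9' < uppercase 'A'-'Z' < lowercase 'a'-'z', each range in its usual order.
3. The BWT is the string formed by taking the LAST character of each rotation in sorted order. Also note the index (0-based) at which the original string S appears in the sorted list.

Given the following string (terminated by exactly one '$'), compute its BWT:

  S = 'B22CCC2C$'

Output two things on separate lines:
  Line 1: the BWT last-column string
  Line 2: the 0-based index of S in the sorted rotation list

Answer: CBC2$2CC2
4

Derivation:
All 9 rotations (rotation i = S[i:]+S[:i]):
  rot[0] = B22CCC2C$
  rot[1] = 22CCC2C$B
  rot[2] = 2CCC2C$B2
  rot[3] = CCC2C$B22
  rot[4] = CC2C$B22C
  rot[5] = C2C$B22CC
  rot[6] = 2C$B22CCC
  rot[7] = C$B22CCC2
  rot[8] = $B22CCC2C
Sorted (with $ < everything):
  sorted[0] = $B22CCC2C  (last char: 'C')
  sorted[1] = 22CCC2C$B  (last char: 'B')
  sorted[2] = 2C$B22CCC  (last char: 'C')
  sorted[3] = 2CCC2C$B2  (last char: '2')
  sorted[4] = B22CCC2C$  (last char: '$')
  sorted[5] = C$B22CCC2  (last char: '2')
  sorted[6] = C2C$B22CC  (last char: 'C')
  sorted[7] = CC2C$B22C  (last char: 'C')
  sorted[8] = CCC2C$B22  (last char: '2')
Last column: CBC2$2CC2
Original string S is at sorted index 4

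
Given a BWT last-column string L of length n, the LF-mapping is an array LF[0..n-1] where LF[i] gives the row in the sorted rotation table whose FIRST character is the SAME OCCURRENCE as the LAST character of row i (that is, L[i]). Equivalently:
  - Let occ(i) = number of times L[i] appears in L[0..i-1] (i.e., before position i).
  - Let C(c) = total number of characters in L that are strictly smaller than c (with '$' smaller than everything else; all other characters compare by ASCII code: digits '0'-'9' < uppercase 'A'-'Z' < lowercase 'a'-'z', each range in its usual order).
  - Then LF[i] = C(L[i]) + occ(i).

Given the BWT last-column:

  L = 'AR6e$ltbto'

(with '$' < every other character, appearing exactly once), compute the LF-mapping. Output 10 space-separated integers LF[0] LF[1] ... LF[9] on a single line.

Answer: 2 3 1 5 0 6 8 4 9 7

Derivation:
Char counts: '$':1, '6':1, 'A':1, 'R':1, 'b':1, 'e':1, 'l':1, 'o':1, 't':2
C (first-col start): C('$')=0, C('6')=1, C('A')=2, C('R')=3, C('b')=4, C('e')=5, C('l')=6, C('o')=7, C('t')=8
L[0]='A': occ=0, LF[0]=C('A')+0=2+0=2
L[1]='R': occ=0, LF[1]=C('R')+0=3+0=3
L[2]='6': occ=0, LF[2]=C('6')+0=1+0=1
L[3]='e': occ=0, LF[3]=C('e')+0=5+0=5
L[4]='$': occ=0, LF[4]=C('$')+0=0+0=0
L[5]='l': occ=0, LF[5]=C('l')+0=6+0=6
L[6]='t': occ=0, LF[6]=C('t')+0=8+0=8
L[7]='b': occ=0, LF[7]=C('b')+0=4+0=4
L[8]='t': occ=1, LF[8]=C('t')+1=8+1=9
L[9]='o': occ=0, LF[9]=C('o')+0=7+0=7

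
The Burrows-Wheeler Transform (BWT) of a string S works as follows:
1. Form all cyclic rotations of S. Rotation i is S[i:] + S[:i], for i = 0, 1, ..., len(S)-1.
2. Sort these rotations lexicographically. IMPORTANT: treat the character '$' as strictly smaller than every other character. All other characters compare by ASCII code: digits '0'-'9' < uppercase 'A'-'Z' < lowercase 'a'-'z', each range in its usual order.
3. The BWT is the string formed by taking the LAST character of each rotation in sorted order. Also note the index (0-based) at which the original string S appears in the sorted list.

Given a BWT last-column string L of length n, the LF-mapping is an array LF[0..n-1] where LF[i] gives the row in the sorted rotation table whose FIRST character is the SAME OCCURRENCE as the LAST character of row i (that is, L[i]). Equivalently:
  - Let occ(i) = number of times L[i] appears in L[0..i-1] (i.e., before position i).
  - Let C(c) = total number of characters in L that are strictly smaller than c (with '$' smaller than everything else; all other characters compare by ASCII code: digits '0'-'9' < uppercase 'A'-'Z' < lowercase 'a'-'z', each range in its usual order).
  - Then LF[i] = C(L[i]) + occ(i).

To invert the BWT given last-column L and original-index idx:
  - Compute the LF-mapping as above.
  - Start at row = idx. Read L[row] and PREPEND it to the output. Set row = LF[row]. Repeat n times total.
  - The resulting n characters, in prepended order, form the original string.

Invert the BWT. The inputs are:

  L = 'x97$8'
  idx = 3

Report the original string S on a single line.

Answer: 978x$

Derivation:
LF mapping: 4 3 1 0 2
Walk LF starting at row 3, prepending L[row]:
  step 1: row=3, L[3]='$', prepend. Next row=LF[3]=0
  step 2: row=0, L[0]='x', prepend. Next row=LF[0]=4
  step 3: row=4, L[4]='8', prepend. Next row=LF[4]=2
  step 4: row=2, L[2]='7', prepend. Next row=LF[2]=1
  step 5: row=1, L[1]='9', prepend. Next row=LF[1]=3
Reversed output: 978x$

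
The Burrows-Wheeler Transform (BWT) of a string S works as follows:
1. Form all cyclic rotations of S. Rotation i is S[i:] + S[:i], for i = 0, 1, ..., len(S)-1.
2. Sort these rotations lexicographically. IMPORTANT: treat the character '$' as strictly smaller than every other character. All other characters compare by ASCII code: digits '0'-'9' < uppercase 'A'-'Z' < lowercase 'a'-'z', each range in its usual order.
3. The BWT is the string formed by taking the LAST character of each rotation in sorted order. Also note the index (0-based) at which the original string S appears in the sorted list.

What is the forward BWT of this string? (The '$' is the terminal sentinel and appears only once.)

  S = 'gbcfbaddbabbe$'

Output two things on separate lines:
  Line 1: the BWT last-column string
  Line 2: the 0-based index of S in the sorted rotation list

Answer: ebbdfagbbdabc$
13

Derivation:
All 14 rotations (rotation i = S[i:]+S[:i]):
  rot[0] = gbcfbaddbabbe$
  rot[1] = bcfbaddbabbe$g
  rot[2] = cfbaddbabbe$gb
  rot[3] = fbaddbabbe$gbc
  rot[4] = baddbabbe$gbcf
  rot[5] = addbabbe$gbcfb
  rot[6] = ddbabbe$gbcfba
  rot[7] = dbabbe$gbcfbad
  rot[8] = babbe$gbcfbadd
  rot[9] = abbe$gbcfbaddb
  rot[10] = bbe$gbcfbaddba
  rot[11] = be$gbcfbaddbab
  rot[12] = e$gbcfbaddbabb
  rot[13] = $gbcfbaddbabbe
Sorted (with $ < everything):
  sorted[0] = $gbcfbaddbabbe  (last char: 'e')
  sorted[1] = abbe$gbcfbaddb  (last char: 'b')
  sorted[2] = addbabbe$gbcfb  (last char: 'b')
  sorted[3] = babbe$gbcfbadd  (last char: 'd')
  sorted[4] = baddbabbe$gbcf  (last char: 'f')
  sorted[5] = bbe$gbcfbaddba  (last char: 'a')
  sorted[6] = bcfbaddbabbe$g  (last char: 'g')
  sorted[7] = be$gbcfbaddbab  (last char: 'b')
  sorted[8] = cfbaddbabbe$gb  (last char: 'b')
  sorted[9] = dbabbe$gbcfbad  (last char: 'd')
  sorted[10] = ddbabbe$gbcfba  (last char: 'a')
  sorted[11] = e$gbcfbaddbabb  (last char: 'b')
  sorted[12] = fbaddbabbe$gbc  (last char: 'c')
  sorted[13] = gbcfbaddbabbe$  (last char: '$')
Last column: ebbdfagbbdabc$
Original string S is at sorted index 13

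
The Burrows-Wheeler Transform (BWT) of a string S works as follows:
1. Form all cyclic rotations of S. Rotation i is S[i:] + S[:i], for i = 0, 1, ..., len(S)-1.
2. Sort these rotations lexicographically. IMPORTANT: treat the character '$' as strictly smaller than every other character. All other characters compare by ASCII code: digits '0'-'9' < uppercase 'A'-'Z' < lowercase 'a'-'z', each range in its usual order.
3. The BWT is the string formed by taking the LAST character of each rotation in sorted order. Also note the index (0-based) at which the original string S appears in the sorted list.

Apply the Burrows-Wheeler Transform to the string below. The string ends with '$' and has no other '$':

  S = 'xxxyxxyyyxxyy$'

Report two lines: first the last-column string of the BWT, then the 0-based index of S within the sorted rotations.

All 14 rotations (rotation i = S[i:]+S[:i]):
  rot[0] = xxxyxxyyyxxyy$
  rot[1] = xxyxxyyyxxyy$x
  rot[2] = xyxxyyyxxyy$xx
  rot[3] = yxxyyyxxyy$xxx
  rot[4] = xxyyyxxyy$xxxy
  rot[5] = xyyyxxyy$xxxyx
  rot[6] = yyyxxyy$xxxyxx
  rot[7] = yyxxyy$xxxyxxy
  rot[8] = yxxyy$xxxyxxyy
  rot[9] = xxyy$xxxyxxyyy
  rot[10] = xyy$xxxyxxyyyx
  rot[11] = yy$xxxyxxyyyxx
  rot[12] = y$xxxyxxyyyxxy
  rot[13] = $xxxyxxyyyxxyy
Sorted (with $ < everything):
  sorted[0] = $xxxyxxyyyxxyy  (last char: 'y')
  sorted[1] = xxxyxxyyyxxyy$  (last char: '$')
  sorted[2] = xxyxxyyyxxyy$x  (last char: 'x')
  sorted[3] = xxyy$xxxyxxyyy  (last char: 'y')
  sorted[4] = xxyyyxxyy$xxxy  (last char: 'y')
  sorted[5] = xyxxyyyxxyy$xx  (last char: 'x')
  sorted[6] = xyy$xxxyxxyyyx  (last char: 'x')
  sorted[7] = xyyyxxyy$xxxyx  (last char: 'x')
  sorted[8] = y$xxxyxxyyyxxy  (last char: 'y')
  sorted[9] = yxxyy$xxxyxxyy  (last char: 'y')
  sorted[10] = yxxyyyxxyy$xxx  (last char: 'x')
  sorted[11] = yy$xxxyxxyyyxx  (last char: 'x')
  sorted[12] = yyxxyy$xxxyxxy  (last char: 'y')
  sorted[13] = yyyxxyy$xxxyxx  (last char: 'x')
Last column: y$xyyxxxyyxxyx
Original string S is at sorted index 1

Answer: y$xyyxxxyyxxyx
1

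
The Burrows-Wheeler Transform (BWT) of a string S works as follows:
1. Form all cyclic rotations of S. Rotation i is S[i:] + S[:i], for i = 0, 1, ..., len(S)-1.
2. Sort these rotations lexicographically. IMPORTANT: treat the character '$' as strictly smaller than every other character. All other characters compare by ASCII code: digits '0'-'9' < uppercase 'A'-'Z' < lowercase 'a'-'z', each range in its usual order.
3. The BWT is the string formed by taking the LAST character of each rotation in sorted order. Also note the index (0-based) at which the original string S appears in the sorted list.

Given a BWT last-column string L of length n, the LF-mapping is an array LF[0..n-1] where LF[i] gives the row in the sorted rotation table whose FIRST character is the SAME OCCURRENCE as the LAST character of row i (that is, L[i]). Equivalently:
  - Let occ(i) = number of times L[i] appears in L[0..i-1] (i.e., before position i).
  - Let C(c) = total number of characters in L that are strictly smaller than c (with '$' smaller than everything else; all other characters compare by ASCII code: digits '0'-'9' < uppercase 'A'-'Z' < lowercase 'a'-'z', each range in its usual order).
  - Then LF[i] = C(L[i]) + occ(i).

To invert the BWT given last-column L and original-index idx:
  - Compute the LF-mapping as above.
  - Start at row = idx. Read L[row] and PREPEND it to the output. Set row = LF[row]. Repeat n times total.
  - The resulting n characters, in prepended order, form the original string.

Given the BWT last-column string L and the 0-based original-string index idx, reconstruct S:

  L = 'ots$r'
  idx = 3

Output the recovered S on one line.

LF mapping: 1 4 3 0 2
Walk LF starting at row 3, prepending L[row]:
  step 1: row=3, L[3]='$', prepend. Next row=LF[3]=0
  step 2: row=0, L[0]='o', prepend. Next row=LF[0]=1
  step 3: row=1, L[1]='t', prepend. Next row=LF[1]=4
  step 4: row=4, L[4]='r', prepend. Next row=LF[4]=2
  step 5: row=2, L[2]='s', prepend. Next row=LF[2]=3
Reversed output: srto$

Answer: srto$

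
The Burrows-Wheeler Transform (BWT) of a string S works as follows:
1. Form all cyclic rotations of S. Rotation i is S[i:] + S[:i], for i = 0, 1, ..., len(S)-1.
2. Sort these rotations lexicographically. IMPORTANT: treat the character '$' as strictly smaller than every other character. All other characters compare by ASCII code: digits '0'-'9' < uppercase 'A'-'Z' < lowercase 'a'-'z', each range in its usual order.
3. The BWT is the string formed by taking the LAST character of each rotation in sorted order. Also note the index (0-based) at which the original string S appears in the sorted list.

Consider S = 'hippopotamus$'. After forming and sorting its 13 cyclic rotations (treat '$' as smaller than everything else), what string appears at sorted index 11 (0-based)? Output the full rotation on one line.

All 13 rotations (rotation i = S[i:]+S[:i]):
  rot[0] = hippopotamus$
  rot[1] = ippopotamus$h
  rot[2] = ppopotamus$hi
  rot[3] = popotamus$hip
  rot[4] = opotamus$hipp
  rot[5] = potamus$hippo
  rot[6] = otamus$hippop
  rot[7] = tamus$hippopo
  rot[8] = amus$hippopot
  rot[9] = mus$hippopota
  rot[10] = us$hippopotam
  rot[11] = s$hippopotamu
  rot[12] = $hippopotamus
Sorted (with $ < everything):
  sorted[0] = $hippopotamus
  sorted[1] = amus$hippopot
  sorted[2] = hippopotamus$
  sorted[3] = ippopotamus$h
  sorted[4] = mus$hippopota
  sorted[5] = opotamus$hipp
  sorted[6] = otamus$hippop
  sorted[7] = popotamus$hip
  sorted[8] = potamus$hippo
  sorted[9] = ppopotamus$hi
  sorted[10] = s$hippopotamu
  sorted[11] = tamus$hippopo
  sorted[12] = us$hippopotam
sorted[11] = tamus$hippopo

Answer: tamus$hippopo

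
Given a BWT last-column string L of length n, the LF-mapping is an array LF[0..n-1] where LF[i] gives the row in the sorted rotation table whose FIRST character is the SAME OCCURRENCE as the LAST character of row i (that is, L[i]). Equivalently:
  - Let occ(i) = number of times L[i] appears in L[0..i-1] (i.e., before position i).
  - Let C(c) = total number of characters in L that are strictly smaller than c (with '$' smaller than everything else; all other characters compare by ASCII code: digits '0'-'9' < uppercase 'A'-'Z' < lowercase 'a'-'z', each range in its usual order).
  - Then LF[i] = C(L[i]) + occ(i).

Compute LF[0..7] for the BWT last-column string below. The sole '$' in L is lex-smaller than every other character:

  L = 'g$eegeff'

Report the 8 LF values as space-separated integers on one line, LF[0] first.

Char counts: '$':1, 'e':3, 'f':2, 'g':2
C (first-col start): C('$')=0, C('e')=1, C('f')=4, C('g')=6
L[0]='g': occ=0, LF[0]=C('g')+0=6+0=6
L[1]='$': occ=0, LF[1]=C('$')+0=0+0=0
L[2]='e': occ=0, LF[2]=C('e')+0=1+0=1
L[3]='e': occ=1, LF[3]=C('e')+1=1+1=2
L[4]='g': occ=1, LF[4]=C('g')+1=6+1=7
L[5]='e': occ=2, LF[5]=C('e')+2=1+2=3
L[6]='f': occ=0, LF[6]=C('f')+0=4+0=4
L[7]='f': occ=1, LF[7]=C('f')+1=4+1=5

Answer: 6 0 1 2 7 3 4 5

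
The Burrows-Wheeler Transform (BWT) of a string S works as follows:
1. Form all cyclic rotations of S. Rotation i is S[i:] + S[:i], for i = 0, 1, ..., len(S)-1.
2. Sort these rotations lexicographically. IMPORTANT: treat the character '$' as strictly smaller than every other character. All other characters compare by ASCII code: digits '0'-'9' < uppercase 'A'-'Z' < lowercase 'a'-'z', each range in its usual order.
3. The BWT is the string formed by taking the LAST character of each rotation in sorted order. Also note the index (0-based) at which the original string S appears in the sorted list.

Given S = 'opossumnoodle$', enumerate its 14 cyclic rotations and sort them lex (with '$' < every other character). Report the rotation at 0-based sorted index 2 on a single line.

Answer: e$opossumnoodl

Derivation:
All 14 rotations (rotation i = S[i:]+S[:i]):
  rot[0] = opossumnoodle$
  rot[1] = possumnoodle$o
  rot[2] = ossumnoodle$op
  rot[3] = ssumnoodle$opo
  rot[4] = sumnoodle$opos
  rot[5] = umnoodle$oposs
  rot[6] = mnoodle$opossu
  rot[7] = noodle$opossum
  rot[8] = oodle$opossumn
  rot[9] = odle$opossumno
  rot[10] = dle$opossumnoo
  rot[11] = le$opossumnood
  rot[12] = e$opossumnoodl
  rot[13] = $opossumnoodle
Sorted (with $ < everything):
  sorted[0] = $opossumnoodle
  sorted[1] = dle$opossumnoo
  sorted[2] = e$opossumnoodl
  sorted[3] = le$opossumnood
  sorted[4] = mnoodle$opossu
  sorted[5] = noodle$opossum
  sorted[6] = odle$opossumno
  sorted[7] = oodle$opossumn
  sorted[8] = opossumnoodle$
  sorted[9] = ossumnoodle$op
  sorted[10] = possumnoodle$o
  sorted[11] = ssumnoodle$opo
  sorted[12] = sumnoodle$opos
  sorted[13] = umnoodle$oposs
sorted[2] = e$opossumnoodl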